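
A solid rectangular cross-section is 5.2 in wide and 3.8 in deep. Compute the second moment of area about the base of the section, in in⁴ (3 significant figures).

The section: 5.2 × 3.8, A = 19.76 in², y = 1.9 in, Ī = 23.778 in⁴.
Transfer it to a horizontal axis along the bottom face using Ī + A·d² with d = y − 0:
  the section: d = 1.9 in → contributes +95.111 in⁴
Total I = 95.111 in⁴.

I_base ≈ 95.1 in⁴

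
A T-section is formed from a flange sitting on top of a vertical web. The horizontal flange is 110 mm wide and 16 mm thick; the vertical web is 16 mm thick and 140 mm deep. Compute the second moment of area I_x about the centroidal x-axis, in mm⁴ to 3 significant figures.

Decompose the section into non-overlapping parts with the origin at the bottom-left of its bounding rectangle.
Flange: 110 × 16, A = 1 760 mm², y = 148 mm, Ī = 37 547 mm⁴.
Web: 16 × 140, A = 2 240 mm², y = 70 mm, Ī = 3 658 667 mm⁴.
Centroid: ȳ = ΣA·y / ΣA = 104.32 mm.
Transfer each piece to the centroidal x-axis using Ī + A·d² with d = y − 104.32:
  flange: d = 43.68 mm → contributes +3 395 525 mm⁴
  web: d = -34.32 mm → contributes +6 297 078 mm⁴
Total I = 9 692 604 mm⁴.

I_x ≈ 9.69 × 10⁶ mm⁴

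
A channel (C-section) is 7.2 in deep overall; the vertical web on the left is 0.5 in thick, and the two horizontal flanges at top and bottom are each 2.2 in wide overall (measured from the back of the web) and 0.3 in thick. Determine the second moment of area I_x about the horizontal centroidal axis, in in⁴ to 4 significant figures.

Treat the section as a set of non-overlapping primitives; coordinates are from the bounding-box lower-left.
Web: 0.5 × 7.2, A = 3.6 in², y = 3.6 in, Ī = 15.552 in⁴.
Top flange (beyond web): 1.7 × 0.3, A = 0.51 in², y = 7.05 in, Ī = 0.003825 in⁴.
Bottom flange (beyond web): 1.7 × 0.3, A = 0.51 in², y = 0.15 in, Ī = 0.003825 in⁴.
By symmetry the centroid is at mid-height, ȳ = 3.6 in.
Transfer each piece to the horizontal centroidal axis using Ī + A·d² with d = y − 3.6:
  web: d = 0 in → contributes +15.552 in⁴
  top flange (beyond web): d = 3.45 in → contributes +6.0741 in⁴
  bottom flange (beyond web): d = -3.45 in → contributes +6.0741 in⁴
Total I = 27.7002 in⁴.

I_x ≈ 27.70 in⁴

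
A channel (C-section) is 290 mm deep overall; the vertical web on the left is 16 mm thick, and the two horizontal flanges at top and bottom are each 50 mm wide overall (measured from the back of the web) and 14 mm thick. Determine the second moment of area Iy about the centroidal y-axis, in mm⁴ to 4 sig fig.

Iy ≈ 6.844 × 10⁵ mm⁴

Decompose the section into non-overlapping parts with the origin at the bottom-left of its bounding rectangle.
Web: 16 × 290, A = 4 640 mm², x = 8 mm, Ī = 98986.7 mm⁴.
Top flange (beyond web): 34 × 14, A = 476 mm², x = 33 mm, Ī = 45854.7 mm⁴.
Bottom flange (beyond web): 34 × 14, A = 476 mm², x = 33 mm, Ī = 45854.7 mm⁴.
Centroid: x̄ = ΣA·x / ΣA = 12.2561 mm.
Transfer each piece to the centroidal y-axis using Ī + A·d² with d = x − 12.2561:
  web: d = -4.25608 mm → contributes +183 037 mm⁴
  top flange (beyond web): d = 20.7439 mm → contributes +250 682 mm⁴
  bottom flange (beyond web): d = 20.7439 mm → contributes +250 682 mm⁴
Total I = 684 401 mm⁴.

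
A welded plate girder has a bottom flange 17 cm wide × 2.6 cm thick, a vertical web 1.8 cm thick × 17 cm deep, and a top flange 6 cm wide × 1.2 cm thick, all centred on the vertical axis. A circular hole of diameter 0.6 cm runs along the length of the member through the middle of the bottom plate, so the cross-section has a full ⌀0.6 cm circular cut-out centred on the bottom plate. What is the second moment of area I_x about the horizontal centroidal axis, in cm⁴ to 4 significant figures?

Treat the section as a set of non-overlapping primitives; coordinates are from the bounding-box lower-left.
Bottom plate: 17 × 2.6, A = 44.2 cm², y = 1.3 cm, Ī = 24.8993 cm⁴.
Web plate: 1.8 × 17, A = 30.6 cm², y = 11.1 cm, Ī = 736.95 cm⁴.
Top plate: 6 × 1.2, A = 7.2 cm², y = 20.2 cm, Ī = 0.864 cm⁴.
Hole (subtracted): ⌀0.6, A = 0.282743 cm², y = 1.3 cm, Ī = 0.00636173 cm⁴.
Centroid: ȳ = ΣA·y / ΣA = 6.63498 cm.
Transfer each piece to the horizontal centroidal axis using Ī + A·d² with d = y − 6.63498:
  bottom plate: d = -5.33498 cm → contributes +1282.92 cm⁴
  web plate: d = 4.46502 cm → contributes +1 347 cm⁴
  top plate: d = 13.565 cm → contributes +1325.73 cm⁴
  hole: d = -5.33498 cm → contributes −8.05381 cm⁴
Total I = 3947.6 cm⁴.

I_x ≈ 3948 cm⁴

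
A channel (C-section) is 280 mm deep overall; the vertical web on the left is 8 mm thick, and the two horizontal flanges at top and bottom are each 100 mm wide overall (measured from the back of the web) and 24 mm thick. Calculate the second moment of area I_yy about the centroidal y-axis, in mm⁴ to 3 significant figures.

I_yy ≈ 6.84 × 10⁶ mm⁴

Break the section into simple shapes (no overlaps), measuring from the bottom-left corner of the bounding box.
Web: 8 × 280, A = 2 240 mm², x = 4 mm, Ī = 11 947 mm⁴.
Top flange (beyond web): 92 × 24, A = 2 208 mm², x = 54 mm, Ī = 1 557 376 mm⁴.
Bottom flange (beyond web): 92 × 24, A = 2 208 mm², x = 54 mm, Ī = 1 557 376 mm⁴.
Centroid: x̄ = ΣA·x / ΣA = 37.173 mm.
Transfer each piece to the centroidal y-axis using Ī + A·d² with d = x − 37.173:
  web: d = -33.173 mm → contributes +2 476 961 mm⁴
  top flange (beyond web): d = 16.827 mm → contributes +2 182 561 mm⁴
  bottom flange (beyond web): d = 16.827 mm → contributes +2 182 561 mm⁴
Total I = 6 842 083 mm⁴.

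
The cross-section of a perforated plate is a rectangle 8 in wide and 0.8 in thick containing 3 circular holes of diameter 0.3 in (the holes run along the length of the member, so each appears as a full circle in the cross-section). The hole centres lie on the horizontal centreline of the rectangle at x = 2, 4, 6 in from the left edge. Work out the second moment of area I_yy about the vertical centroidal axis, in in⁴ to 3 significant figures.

I_yy ≈ 33.6 in⁴

Decompose the section into non-overlapping parts with the origin at the bottom-left of its bounding rectangle.
Plate: 8 × 0.8, A = 6.4 in², x = 4 in, Ī = 34.133 in⁴.
Hole 1 (subtracted): ⌀0.3, A = 0.070686 in², x = 2 in, Ī = 0.00039761 in⁴.
Hole 2 (subtracted): ⌀0.3, A = 0.070686 in², x = 4 in, Ī = 0.00039761 in⁴.
Hole 3 (subtracted): ⌀0.3, A = 0.070686 in², x = 6 in, Ī = 0.00039761 in⁴.
By symmetry the centroid is at mid-width, x̄ = 4 in.
Transfer each piece to the vertical centroidal axis using Ī + A·d² with d = x − 4:
  plate: d = 0 in → contributes +34.133 in⁴
  hole 1: d = -2 in → contributes −0.28314 in⁴
  hole 2: d = 0 in → contributes −0.00039761 in⁴
  hole 3: d = 2 in → contributes −0.28314 in⁴
Total I = 33.567 in⁴.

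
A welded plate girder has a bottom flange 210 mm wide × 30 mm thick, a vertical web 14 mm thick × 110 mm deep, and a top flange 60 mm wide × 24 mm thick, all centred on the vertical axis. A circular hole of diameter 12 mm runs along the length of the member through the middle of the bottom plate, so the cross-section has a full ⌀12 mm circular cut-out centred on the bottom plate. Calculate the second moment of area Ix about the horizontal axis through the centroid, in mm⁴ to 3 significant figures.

Decompose the section into non-overlapping parts with the origin at the bottom-left of its bounding rectangle.
Bottom plate: 210 × 30, A = 6 300 mm², y = 15 mm, Ī = 472 500 mm⁴.
Web plate: 14 × 110, A = 1 540 mm², y = 85 mm, Ī = 1 552 833 mm⁴.
Top plate: 60 × 24, A = 1 440 mm², y = 152 mm, Ī = 69 120 mm⁴.
Hole (subtracted): ⌀12, A = 113.1 mm², y = 15 mm, Ī = 1017.9 mm⁴.
Centroid: ȳ = ΣA·y / ΣA = 48.281 mm.
Transfer each piece to the horizontal axis through the centroid using Ī + A·d² with d = y − 48.281:
  bottom plate: d = -33.281 mm → contributes +7 450 369 mm⁴
  web plate: d = 36.719 mm → contributes +3 629 238 mm⁴
  top plate: d = 103.72 mm → contributes +15 560 229 mm⁴
  hole: d = -33.281 mm → contributes −126 284 mm⁴
Total I = 26 513 551 mm⁴.

Ix ≈ 2.65 × 10⁷ mm⁴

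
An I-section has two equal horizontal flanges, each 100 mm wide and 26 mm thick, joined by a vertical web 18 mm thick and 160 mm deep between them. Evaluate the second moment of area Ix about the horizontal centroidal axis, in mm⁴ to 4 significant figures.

Ix ≈ 5.141 × 10⁷ mm⁴

Decompose the section into non-overlapping parts with the origin at the bottom-left of its bounding rectangle.
Bottom flange: 100 × 26, A = 2 600 mm², y = 13 mm, Ī = 146 467 mm⁴.
Web: 18 × 160, A = 2 880 mm², y = 106 mm, Ī = 6 144 000 mm⁴.
Top flange: 100 × 26, A = 2 600 mm², y = 199 mm, Ī = 146 467 mm⁴.
By symmetry the centroid is at mid-height, ȳ = 106 mm.
Transfer each piece to the horizontal centroidal axis using Ī + A·d² with d = y − 106:
  bottom flange: d = -93 mm → contributes +22 633 867 mm⁴
  web: d = 0 mm → contributes +6 144 000 mm⁴
  top flange: d = 93 mm → contributes +22 633 867 mm⁴
Total I = 51 411 733 mm⁴.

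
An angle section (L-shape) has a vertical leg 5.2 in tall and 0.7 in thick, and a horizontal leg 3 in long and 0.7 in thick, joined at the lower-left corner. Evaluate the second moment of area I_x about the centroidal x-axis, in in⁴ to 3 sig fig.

Decompose the section into non-overlapping parts with the origin at the bottom-left of its bounding rectangle.
Vertical leg: 0.7 × 5.2, A = 3.64 in², y = 2.6 in, Ī = 8.2021 in⁴.
Horizontal leg (remainder): 2.3 × 0.7, A = 1.61 in², y = 0.35 in, Ī = 0.065742 in⁴.
Centroid: ȳ = ΣA·y / ΣA = 1.91 in.
Transfer each piece to the centroidal x-axis using Ī + A·d² with d = y − 1.91:
  vertical leg: d = 0.69 in → contributes +9.9351 in⁴
  horizontal leg (remainder): d = -1.56 in → contributes +3.9838 in⁴
Total I = 13.919 in⁴.

I_x ≈ 13.9 in⁴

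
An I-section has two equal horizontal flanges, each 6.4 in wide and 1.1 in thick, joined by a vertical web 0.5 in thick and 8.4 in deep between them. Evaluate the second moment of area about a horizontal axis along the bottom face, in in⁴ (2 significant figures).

I_base ≈ 860 in⁴

Treat the section as a set of non-overlapping primitives; coordinates are from the bounding-box lower-left.
Bottom flange: 6.4 × 1.1, A = 7.04 in², y = 0.55 in, Ī = 0.7099 in⁴.
Web: 0.5 × 8.4, A = 4.2 in², y = 5.3 in, Ī = 24.7 in⁴.
Top flange: 6.4 × 1.1, A = 7.04 in², y = 10.05 in, Ī = 0.7099 in⁴.
Transfer each piece to the bottom edge using Ī + A·d² with d = y − 0:
  bottom flange: d = 0.55 in → contributes +2.839 in⁴
  web: d = 5.3 in → contributes +142.7 in⁴
  top flange: d = 10.05 in → contributes +711.8 in⁴
Total I = 857.3 in⁴.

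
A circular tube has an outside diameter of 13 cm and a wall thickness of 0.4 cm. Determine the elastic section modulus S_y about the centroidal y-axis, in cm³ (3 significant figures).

S_y ≈ 48.4 cm³

Break the section into simple shapes (no overlaps), measuring from the bottom-left corner of the bounding box.
Outer circle: ⌀13, A = 132.73 cm², x = 6.5 cm, Ī = 1 402 cm⁴.
Bore (subtracted): ⌀12.2, A = 116.9 cm², x = 6.5 cm, Ī = 1087.4 cm⁴.
By symmetry the centroid is at mid-width, x̄ = 6.5 cm.
All pieces are centred on the centroidal y-axis, so I = ΣĪ (holes subtracted) = 314.53 cm⁴.
Extreme fibre distance c = 6.5 cm; S = I/c = 48.39 cm³.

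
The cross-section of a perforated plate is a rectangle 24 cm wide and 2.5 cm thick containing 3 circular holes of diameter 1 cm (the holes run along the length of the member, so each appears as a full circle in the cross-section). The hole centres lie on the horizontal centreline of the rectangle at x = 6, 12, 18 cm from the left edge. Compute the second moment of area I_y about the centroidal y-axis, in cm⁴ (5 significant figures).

I_y ≈ 2823.3 cm⁴

Split into non-overlapping primitives; take the origin at the lower-left of the bounding box.
Plate: 24 × 2.5, A = 60 cm², x = 12 cm, Ī = 2 880 cm⁴.
Hole 1 (subtracted): ⌀1, A = 0.7853982 cm², x = 6 cm, Ī = 0.04908739 cm⁴.
Hole 2 (subtracted): ⌀1, A = 0.7853982 cm², x = 12 cm, Ī = 0.04908739 cm⁴.
Hole 3 (subtracted): ⌀1, A = 0.7853982 cm², x = 18 cm, Ī = 0.04908739 cm⁴.
By symmetry the centroid is at mid-width, x̄ = 12 cm.
Transfer each piece to the centroidal y-axis using Ī + A·d² with d = x − 12:
  plate: d = 0 cm → contributes +2 880 cm⁴
  hole 1: d = -6 cm → contributes −28.32342 cm⁴
  hole 2: d = 0 cm → contributes −0.04908739 cm⁴
  hole 3: d = 6 cm → contributes −28.32342 cm⁴
Total I = 2823.304 cm⁴.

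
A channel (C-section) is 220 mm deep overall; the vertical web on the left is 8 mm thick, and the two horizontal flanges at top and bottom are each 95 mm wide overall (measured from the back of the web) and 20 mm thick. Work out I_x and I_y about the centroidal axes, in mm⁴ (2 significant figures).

Decompose the section into non-overlapping parts with the origin at the bottom-left of its bounding rectangle.
Web: 8 × 220, A = 1 760 mm², y = 110 mm, Ī = 7 098 667 mm⁴.
Top flange (beyond web): 87 × 20, A = 1 740 mm², y = 210 mm, Ī = 58 000 mm⁴.
Bottom flange (beyond web): 87 × 20, A = 1 740 mm², y = 10 mm, Ī = 58 000 mm⁴.
By symmetry the centroid is at mid-height, ȳ = 110 mm.
Transfer each piece to the centroidal x-axis using Ī + A·d² with d = y − 110:
  web: d = 0 mm → contributes +7 098 667 mm⁴
  top flange (beyond web): d = 100 mm → contributes +17 458 000 mm⁴
  bottom flange (beyond web): d = -100 mm → contributes +17 458 000 mm⁴
Total I = 42 014 667 mm⁴.
For the y-axis: x̄ = 35.55 mm.
Repeating about the centroidal y-axis gives I_y = 4 841 626 mm⁴.

I_x ≈ 4.2 × 10⁷ mm⁴, I_y ≈ 4.8 × 10⁶ mm⁴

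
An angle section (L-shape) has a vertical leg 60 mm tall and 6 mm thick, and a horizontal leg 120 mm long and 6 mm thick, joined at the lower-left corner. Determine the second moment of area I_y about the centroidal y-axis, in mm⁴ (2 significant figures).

I_y ≈ 1.6 × 10⁶ mm⁴

Decompose the section into non-overlapping parts with the origin at the bottom-left of its bounding rectangle.
Vertical leg: 6 × 60, A = 360 mm², x = 3 mm, Ī = 1 080 mm⁴.
Horizontal leg (remainder): 114 × 6, A = 684 mm², x = 63 mm, Ī = 740 772 mm⁴.
Centroid: x̄ = ΣA·x / ΣA = 42.31 mm.
Transfer each piece to the centroidal y-axis using Ī + A·d² with d = x − 42.31:
  vertical leg: d = -39.31 mm → contributes +557 389 mm⁴
  horizontal leg (remainder): d = 20.69 mm → contributes +1 033 566 mm⁴
Total I = 1 590 955 mm⁴.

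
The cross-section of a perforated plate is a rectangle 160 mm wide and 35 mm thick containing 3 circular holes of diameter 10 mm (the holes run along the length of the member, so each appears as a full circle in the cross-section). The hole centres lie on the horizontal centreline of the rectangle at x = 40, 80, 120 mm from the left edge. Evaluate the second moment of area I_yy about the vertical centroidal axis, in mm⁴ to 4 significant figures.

Break the section into simple shapes (no overlaps), measuring from the bottom-left corner of the bounding box.
Plate: 160 × 35, A = 5 600 mm², x = 80 mm, Ī = 11 946 667 mm⁴.
Hole 1 (subtracted): ⌀10, A = 78.5398 mm², x = 40 mm, Ī = 490.874 mm⁴.
Hole 2 (subtracted): ⌀10, A = 78.5398 mm², x = 80 mm, Ī = 490.874 mm⁴.
Hole 3 (subtracted): ⌀10, A = 78.5398 mm², x = 120 mm, Ī = 490.874 mm⁴.
By symmetry the centroid is at mid-width, x̄ = 80 mm.
Transfer each piece to the vertical centroidal axis using Ī + A·d² with d = x − 80:
  plate: d = 0 mm → contributes +11 946 667 mm⁴
  hole 1: d = -40 mm → contributes −126 155 mm⁴
  hole 2: d = 0 mm → contributes −490.874 mm⁴
  hole 3: d = 40 mm → contributes −126 155 mm⁴
Total I = 11 693 867 mm⁴.

I_yy ≈ 1.169 × 10⁷ mm⁴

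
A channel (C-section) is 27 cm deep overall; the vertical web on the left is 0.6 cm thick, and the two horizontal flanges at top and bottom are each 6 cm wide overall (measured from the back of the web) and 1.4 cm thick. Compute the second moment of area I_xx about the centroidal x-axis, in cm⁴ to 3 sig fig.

I_xx ≈ 3460 cm⁴

Split into non-overlapping primitives; take the origin at the lower-left of the bounding box.
Web: 0.6 × 27, A = 16.2 cm², y = 13.5 cm, Ī = 984.15 cm⁴.
Top flange (beyond web): 5.4 × 1.4, A = 7.56 cm², y = 26.3 cm, Ī = 1.2348 cm⁴.
Bottom flange (beyond web): 5.4 × 1.4, A = 7.56 cm², y = 0.7 cm, Ī = 1.2348 cm⁴.
By symmetry the centroid is at mid-height, ȳ = 13.5 cm.
Transfer each piece to the centroidal x-axis using Ī + A·d² with d = y − 13.5:
  web: d = 0 cm → contributes +984.15 cm⁴
  top flange (beyond web): d = 12.8 cm → contributes +1239.9 cm⁴
  bottom flange (beyond web): d = -12.8 cm → contributes +1239.9 cm⁴
Total I = 3463.9 cm⁴.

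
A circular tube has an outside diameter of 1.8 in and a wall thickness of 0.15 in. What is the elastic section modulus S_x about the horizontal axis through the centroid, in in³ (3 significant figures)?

S_x ≈ 0.296 in³

Treat the section as a set of non-overlapping primitives; coordinates are from the bounding-box lower-left.
Outer circle: ⌀1.8, A = 2.5447 in², y = 0.9 in, Ī = 0.5153 in⁴.
Bore (subtracted): ⌀1.5, A = 1.7671 in², y = 0.9 in, Ī = 0.2485 in⁴.
By symmetry the centroid is at mid-height, ȳ = 0.9 in.
All pieces are centred on the horizontal axis through the centroid, so I = ΣĪ (holes subtracted) = 0.26679 in⁴.
Extreme fibre distance c = 0.9 in; S = I/c = 0.29644 in³.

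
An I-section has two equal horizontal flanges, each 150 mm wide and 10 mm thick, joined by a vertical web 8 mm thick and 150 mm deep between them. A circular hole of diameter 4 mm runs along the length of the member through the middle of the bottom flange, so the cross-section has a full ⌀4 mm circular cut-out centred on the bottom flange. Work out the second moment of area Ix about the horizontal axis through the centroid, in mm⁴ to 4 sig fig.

Ix ≈ 2.139 × 10⁷ mm⁴

Decompose the section into non-overlapping parts with the origin at the bottom-left of its bounding rectangle.
Bottom flange: 150 × 10, A = 1 500 mm², y = 5 mm, Ī = 12 500 mm⁴.
Web: 8 × 150, A = 1 200 mm², y = 85 mm, Ī = 2 250 000 mm⁴.
Top flange: 150 × 10, A = 1 500 mm², y = 165 mm, Ī = 12 500 mm⁴.
Hole (subtracted): ⌀4, A = 12.5664 mm², y = 5 mm, Ī = 12.5664 mm⁴.
Centroid: ȳ = ΣA·y / ΣA = 85.2401 mm.
Transfer each piece to the horizontal axis through the centroid using Ī + A·d² with d = y − 85.2401:
  bottom flange: d = -80.2401 mm → contributes +9 670 205 mm⁴
  web: d = -0.240078 mm → contributes +2 250 069 mm⁴
  top flange: d = 79.7599 mm → contributes +9 554 968 mm⁴
  hole: d = -80.2401 mm → contributes −80920.8 mm⁴
Total I = 21 394 321 mm⁴.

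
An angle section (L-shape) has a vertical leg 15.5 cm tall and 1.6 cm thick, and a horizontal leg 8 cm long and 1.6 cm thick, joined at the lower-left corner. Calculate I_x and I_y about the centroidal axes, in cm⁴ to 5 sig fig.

I_x ≈ 848.77 cm⁴, I_y ≈ 156.20 cm⁴

Split into non-overlapping primitives; take the origin at the lower-left of the bounding box.
Vertical leg: 1.6 × 15.5, A = 24.8 cm², y = 7.75 cm, Ī = 496.5167 cm⁴.
Horizontal leg (remainder): 6.4 × 1.6, A = 10.24 cm², y = 0.8 cm, Ī = 2.184533 cm⁴.
Centroid: ȳ = ΣA·y / ΣA = 5.71895 cm.
Transfer each piece to the centroidal x-axis using Ī + A·d² with d = y − 5.71895:
  vertical leg: d = 2.03105 cm → contributes +598.8208 cm⁴
  horizontal leg (remainder): d = -4.91895 cm → contributes +249.9523 cm⁴
Total I = 848.773 cm⁴.
For the y-axis: x̄ = 1.96895 cm.
Repeating about the centroidal y-axis gives I_y = 156.203 cm⁴.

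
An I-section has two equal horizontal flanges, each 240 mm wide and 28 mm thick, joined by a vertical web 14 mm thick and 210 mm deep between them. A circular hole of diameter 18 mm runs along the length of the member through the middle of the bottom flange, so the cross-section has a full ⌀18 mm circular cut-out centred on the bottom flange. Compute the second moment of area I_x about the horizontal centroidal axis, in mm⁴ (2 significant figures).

Treat the section as a set of non-overlapping primitives; coordinates are from the bounding-box lower-left.
Bottom flange: 240 × 28, A = 6 720 mm², y = 14 mm, Ī = 439 040 mm⁴.
Web: 14 × 210, A = 2 940 mm², y = 133 mm, Ī = 10 804 500 mm⁴.
Top flange: 240 × 28, A = 6 720 mm², y = 252 mm, Ī = 439 040 mm⁴.
Hole (subtracted): ⌀18, A = 254.5 mm², y = 14 mm, Ī = 5 153 mm⁴.
Centroid: ȳ = ΣA·y / ΣA = 134.9 mm.
Transfer each piece to the horizontal centroidal axis using Ī + A·d² with d = y − 134.9:
  bottom flange: d = -120.9 mm → contributes +98 628 064 mm⁴
  web: d = -1.878 mm → contributes +10 814 868 mm⁴
  top flange: d = 117.1 mm → contributes +92 621 252 mm⁴
  hole: d = -120.9 mm → contributes −3 723 317 mm⁴
Total I = 198 340 866 mm⁴.

I_x ≈ 2.0 × 10⁸ mm⁴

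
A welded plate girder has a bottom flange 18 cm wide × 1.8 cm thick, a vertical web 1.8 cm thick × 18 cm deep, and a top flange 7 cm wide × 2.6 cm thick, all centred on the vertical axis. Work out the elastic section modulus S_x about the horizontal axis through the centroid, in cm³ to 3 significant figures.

Break the section into simple shapes (no overlaps), measuring from the bottom-left corner of the bounding box.
Bottom plate: 18 × 1.8, A = 32.4 cm², y = 0.9 cm, Ī = 8.748 cm⁴.
Web plate: 1.8 × 18, A = 32.4 cm², y = 10.8 cm, Ī = 874.8 cm⁴.
Top plate: 7 × 2.6, A = 18.2 cm², y = 21.1 cm, Ī = 10.253 cm⁴.
Centroid: ȳ = ΣA·y / ΣA = 9.194 cm.
Transfer each piece to the horizontal axis through the centroid using Ī + A·d² with d = y − 9.194:
  bottom plate: d = -8.294 cm → contributes +2237.5 cm⁴
  web plate: d = 1.606 cm → contributes +958.37 cm⁴
  top plate: d = 11.906 cm → contributes +2590.2 cm⁴
Total I = 5786.1 cm⁴.
Extreme fibre distance c = 13.206 cm; S = I/c = 438.14 cm³.

S_x ≈ 438 cm³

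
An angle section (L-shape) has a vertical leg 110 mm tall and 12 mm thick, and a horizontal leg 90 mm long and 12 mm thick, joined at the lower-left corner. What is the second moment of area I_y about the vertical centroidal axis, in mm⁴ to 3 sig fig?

Treat the section as a set of non-overlapping primitives; coordinates are from the bounding-box lower-left.
Vertical leg: 12 × 110, A = 1 320 mm², x = 6 mm, Ī = 15 840 mm⁴.
Horizontal leg (remainder): 78 × 12, A = 936 mm², x = 51 mm, Ī = 474 552 mm⁴.
Centroid: x̄ = ΣA·x / ΣA = 24.67 mm.
Transfer each piece to the vertical centroidal axis using Ī + A·d² with d = x − 24.67:
  vertical leg: d = -18.67 mm → contributes +475 961 mm⁴
  horizontal leg (remainder): d = 26.33 mm → contributes +1 123 441 mm⁴
Total I = 1 599 403 mm⁴.

I_y ≈ 1.60 × 10⁶ mm⁴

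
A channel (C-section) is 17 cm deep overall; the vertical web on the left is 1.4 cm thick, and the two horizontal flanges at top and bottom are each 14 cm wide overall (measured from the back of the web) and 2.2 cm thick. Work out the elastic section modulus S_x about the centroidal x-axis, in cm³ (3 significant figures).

Split into non-overlapping primitives; take the origin at the lower-left of the bounding box.
Web: 1.4 × 17, A = 23.8 cm², y = 8.5 cm, Ī = 573.18 cm⁴.
Top flange (beyond web): 12.6 × 2.2, A = 27.72 cm², y = 15.9 cm, Ī = 11.18 cm⁴.
Bottom flange (beyond web): 12.6 × 2.2, A = 27.72 cm², y = 1.1 cm, Ī = 11.18 cm⁴.
By symmetry the centroid is at mid-height, ȳ = 8.5 cm.
Transfer each piece to the centroidal x-axis using Ī + A·d² with d = y − 8.5:
  web: d = 0 cm → contributes +573.18 cm⁴
  top flange (beyond web): d = 7.4 cm → contributes +1529.1 cm⁴
  bottom flange (beyond web): d = -7.4 cm → contributes +1529.1 cm⁴
Total I = 3631.4 cm⁴.
Extreme fibre distance c = 8.5 cm; S = I/c = 427.23 cm³.

S_x ≈ 427 cm³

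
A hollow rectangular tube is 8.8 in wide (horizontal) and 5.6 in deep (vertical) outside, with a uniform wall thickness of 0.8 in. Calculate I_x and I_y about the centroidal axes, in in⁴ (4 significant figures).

I_x ≈ 90.39 in⁴, I_y ≈ 193.6 in⁴

Decompose the section into non-overlapping parts with the origin at the bottom-left of its bounding rectangle.
Outer rectangle: 8.8 × 5.6, A = 49.28 in², y = 2.8 in, Ī = 128.785 in⁴.
Inner void (subtracted): 7.2 × 4, A = 28.8 in², y = 2.8 in, Ī = 38.4 in⁴.
By symmetry the centroid is at mid-height, ȳ = 2.8 in.
All pieces are centred on the centroidal x-axis, so I = ΣĪ (holes subtracted) = 90.3851 in⁴.
Repeating about the centroidal y-axis gives I_y = 193.604 in⁴.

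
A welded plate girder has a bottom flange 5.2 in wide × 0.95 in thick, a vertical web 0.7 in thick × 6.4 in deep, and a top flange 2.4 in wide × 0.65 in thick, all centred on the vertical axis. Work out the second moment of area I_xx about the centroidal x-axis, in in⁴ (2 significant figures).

I_xx ≈ 87 in⁴

Decompose the section into non-overlapping parts with the origin at the bottom-left of its bounding rectangle.
Bottom plate: 5.2 × 0.95, A = 4.94 in², y = 0.475 in, Ī = 0.3715 in⁴.
Web plate: 0.7 × 6.4, A = 4.48 in², y = 4.15 in, Ī = 15.29 in⁴.
Top plate: 2.4 × 0.65, A = 1.56 in², y = 7.675 in, Ī = 0.05493 in⁴.
Centroid: ȳ = ΣA·y / ΣA = 2.997 in.
Transfer each piece to the centroidal x-axis using Ī + A·d² with d = y − 2.997:
  bottom plate: d = -2.522 in → contributes +31.8 in⁴
  web plate: d = 1.153 in → contributes +21.24 in⁴
  top plate: d = 4.678 in → contributes +34.19 in⁴
Total I = 87.23 in⁴.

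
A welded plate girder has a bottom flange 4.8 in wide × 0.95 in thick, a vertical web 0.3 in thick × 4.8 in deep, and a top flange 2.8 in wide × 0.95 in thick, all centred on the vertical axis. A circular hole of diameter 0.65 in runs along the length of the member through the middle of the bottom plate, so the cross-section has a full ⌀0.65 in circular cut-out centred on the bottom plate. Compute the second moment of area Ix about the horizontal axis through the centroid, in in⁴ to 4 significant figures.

Ix ≈ 57.79 in⁴

Decompose the section into non-overlapping parts with the origin at the bottom-left of its bounding rectangle.
Bottom plate: 4.8 × 0.95, A = 4.56 in², y = 0.475 in, Ī = 0.34295 in⁴.
Web plate: 0.3 × 4.8, A = 1.44 in², y = 3.35 in, Ī = 2.7648 in⁴.
Top plate: 2.8 × 0.95, A = 2.66 in², y = 6.225 in, Ī = 0.200054 in⁴.
Hole (subtracted): ⌀0.65, A = 0.331831 in², y = 0.475 in, Ī = 0.00876241 in⁴.
Centroid: ȳ = ΣA·y / ΣA = 2.80865 in.
Transfer each piece to the horizontal axis through the centroid using Ī + A·d² with d = y − 2.80865:
  bottom plate: d = -2.33365 in → contributes +25.1763 in⁴
  web plate: d = 0.541354 in → contributes +3.18681 in⁴
  top plate: d = 3.41635 in → contributes +31.2462 in⁴
  hole: d = -2.33365 in → contributes −1.81588 in⁴
Total I = 57.7934 in⁴.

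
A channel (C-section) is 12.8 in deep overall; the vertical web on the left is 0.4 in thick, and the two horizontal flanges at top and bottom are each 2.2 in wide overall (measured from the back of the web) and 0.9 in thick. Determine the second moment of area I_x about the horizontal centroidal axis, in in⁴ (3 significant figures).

I_x ≈ 185 in⁴

Split into non-overlapping primitives; take the origin at the lower-left of the bounding box.
Web: 0.4 × 12.8, A = 5.12 in², y = 6.4 in, Ī = 69.905 in⁴.
Top flange (beyond web): 1.8 × 0.9, A = 1.62 in², y = 12.35 in, Ī = 0.10935 in⁴.
Bottom flange (beyond web): 1.8 × 0.9, A = 1.62 in², y = 0.45 in, Ī = 0.10935 in⁴.
By symmetry the centroid is at mid-height, ȳ = 6.4 in.
Transfer each piece to the horizontal centroidal axis using Ī + A·d² with d = y − 6.4:
  web: d = 0 in → contributes +69.905 in⁴
  top flange (beyond web): d = 5.95 in → contributes +57.461 in⁴
  bottom flange (beyond web): d = -5.95 in → contributes +57.461 in⁴
Total I = 184.83 in⁴.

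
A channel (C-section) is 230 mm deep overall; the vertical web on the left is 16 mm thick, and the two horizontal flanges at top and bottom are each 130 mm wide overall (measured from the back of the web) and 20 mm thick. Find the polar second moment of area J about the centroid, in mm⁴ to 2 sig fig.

J ≈ 8.0 × 10⁷ mm⁴

Decompose the section into non-overlapping parts with the origin at the bottom-left of its bounding rectangle.
Web: 16 × 230, A = 3 680 mm², y = 115 mm, Ī = 16 222 667 mm⁴.
Top flange (beyond web): 114 × 20, A = 2 280 mm², y = 220 mm, Ī = 76 000 mm⁴.
Bottom flange (beyond web): 114 × 20, A = 2 280 mm², y = 10 mm, Ī = 76 000 mm⁴.
By symmetry the centroid is at mid-height, ȳ = 115 mm.
Transfer each piece to the centroidal x-axis using Ī + A·d² with d = y − 115:
  web: d = 0 mm → contributes +16 222 667 mm⁴
  top flange (beyond web): d = 105 mm → contributes +25 213 000 mm⁴
  bottom flange (beyond web): d = -105 mm → contributes +25 213 000 mm⁴
Total I = 66 648 667 mm⁴.
For the y-axis: x̄ = 43.97 mm.
Repeating about the centroidal y-axis gives I_y = 13 621 220 mm⁴.
Polar second moment: J = I_x + I_y = 80 269 886 mm⁴.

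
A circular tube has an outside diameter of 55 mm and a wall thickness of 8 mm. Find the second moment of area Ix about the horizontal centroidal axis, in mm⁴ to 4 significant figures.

Split into non-overlapping primitives; take the origin at the lower-left of the bounding box.
Outer circle: ⌀55, A = 2375.83 mm², y = 27.5 mm, Ī = 449 180 mm⁴.
Bore (subtracted): ⌀39, A = 1194.59 mm², y = 27.5 mm, Ī = 113 561 mm⁴.
By symmetry the centroid is at mid-height, ȳ = 27.5 mm.
All pieces are centred on the horizontal centroidal axis, so I = ΣĪ (holes subtracted) = 335 619 mm⁴.

Ix ≈ 3.356 × 10⁵ mm⁴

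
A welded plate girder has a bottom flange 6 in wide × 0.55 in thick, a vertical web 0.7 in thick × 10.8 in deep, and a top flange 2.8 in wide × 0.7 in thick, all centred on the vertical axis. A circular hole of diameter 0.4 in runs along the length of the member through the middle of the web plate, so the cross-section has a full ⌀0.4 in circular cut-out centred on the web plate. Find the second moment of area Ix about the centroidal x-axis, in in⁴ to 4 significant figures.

Treat the section as a set of non-overlapping primitives; coordinates are from the bounding-box lower-left.
Bottom plate: 6 × 0.55, A = 3.3 in², y = 0.275 in, Ī = 0.0831875 in⁴.
Web plate: 0.7 × 10.8, A = 7.56 in², y = 5.95 in, Ī = 73.4832 in⁴.
Top plate: 2.8 × 0.7, A = 1.96 in², y = 11.7 in, Ī = 0.0800333 in⁴.
Hole (subtracted): ⌀0.4, A = 0.125664 in², y = 5.95 in, Ī = 0.00125664 in⁴.
Centroid: ȳ = ΣA·y / ΣA = 5.36253 in.
Transfer each piece to the centroidal x-axis using Ī + A·d² with d = y − 5.36253:
  bottom plate: d = -5.08753 in → contributes +85.4971 in⁴
  web plate: d = 0.587467 in → contributes +76.0923 in⁴
  top plate: d = 6.33747 in → contributes +78.8005 in⁴
  hole: d = 0.587467 in → contributes −0.0446253 in⁴
Total I = 240.345 in⁴.

Ix ≈ 240.3 in⁴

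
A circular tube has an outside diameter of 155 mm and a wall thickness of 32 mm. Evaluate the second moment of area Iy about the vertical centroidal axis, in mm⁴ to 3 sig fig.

Iy ≈ 2.50 × 10⁷ mm⁴

Break the section into simple shapes (no overlaps), measuring from the bottom-left corner of the bounding box.
Outer circle: ⌀155, A = 18 869 mm², x = 77.5 mm, Ī = 28 333 269 mm⁴.
Bore (subtracted): ⌀91, A = 6503.9 mm², x = 77.5 mm, Ī = 3 366 166 mm⁴.
By symmetry the centroid is at mid-width, x̄ = 77.5 mm.
All pieces are centred on the vertical centroidal axis, so I = ΣĪ (holes subtracted) = 24 967 104 mm⁴.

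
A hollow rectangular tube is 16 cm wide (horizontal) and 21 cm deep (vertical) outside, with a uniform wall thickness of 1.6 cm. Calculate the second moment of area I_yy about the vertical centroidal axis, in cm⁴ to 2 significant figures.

I_yy ≈ 4100 cm⁴

Break the section into simple shapes (no overlaps), measuring from the bottom-left corner of the bounding box.
Outer rectangle: 16 × 21, A = 336 cm², x = 8 cm, Ī = 7 168 cm⁴.
Inner void (subtracted): 12.8 × 17.8, A = 227.8 cm², x = 8 cm, Ī = 3 111 cm⁴.
By symmetry the centroid is at mid-width, x̄ = 8 cm.
All pieces are centred on the vertical centroidal axis, so I = ΣĪ (holes subtracted) = 4 057 cm⁴.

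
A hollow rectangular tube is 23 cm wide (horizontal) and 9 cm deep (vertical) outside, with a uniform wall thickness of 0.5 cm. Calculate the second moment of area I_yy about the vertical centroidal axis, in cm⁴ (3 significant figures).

I_yy ≈ 2030 cm⁴

Split into non-overlapping primitives; take the origin at the lower-left of the bounding box.
Outer rectangle: 23 × 9, A = 207 cm², x = 11.5 cm, Ī = 9125.3 cm⁴.
Inner void (subtracted): 22 × 8, A = 176 cm², x = 11.5 cm, Ī = 7098.7 cm⁴.
By symmetry the centroid is at mid-width, x̄ = 11.5 cm.
All pieces are centred on the vertical centroidal axis, so I = ΣĪ (holes subtracted) = 2026.6 cm⁴.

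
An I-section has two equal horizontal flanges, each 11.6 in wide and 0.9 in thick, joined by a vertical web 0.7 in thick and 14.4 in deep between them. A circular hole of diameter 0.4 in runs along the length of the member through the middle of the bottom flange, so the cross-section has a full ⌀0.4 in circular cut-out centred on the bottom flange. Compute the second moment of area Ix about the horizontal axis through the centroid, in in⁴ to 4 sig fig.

Decompose the section into non-overlapping parts with the origin at the bottom-left of its bounding rectangle.
Bottom flange: 11.6 × 0.9, A = 10.44 in², y = 0.45 in, Ī = 0.7047 in⁴.
Web: 0.7 × 14.4, A = 10.08 in², y = 8.1 in, Ī = 174.182 in⁴.
Top flange: 11.6 × 0.9, A = 10.44 in², y = 15.75 in, Ī = 0.7047 in⁴.
Hole (subtracted): ⌀0.4, A = 0.125664 in², y = 0.45 in, Ī = 0.00125664 in⁴.
Centroid: ȳ = ΣA·y / ΣA = 8.13118 in.
Transfer each piece to the horizontal axis through the centroid using Ī + A·d² with d = y − 8.13118:
  bottom flange: d = -7.68118 in → contributes +616.67 in⁴
  web: d = -0.0311772 in → contributes +174.192 in⁴
  top flange: d = 7.61882 in → contributes +606.71 in⁴
  hole: d = -7.68118 in → contributes −7.41548 in⁴
Total I = 1390.16 in⁴.

Ix ≈ 1390 in⁴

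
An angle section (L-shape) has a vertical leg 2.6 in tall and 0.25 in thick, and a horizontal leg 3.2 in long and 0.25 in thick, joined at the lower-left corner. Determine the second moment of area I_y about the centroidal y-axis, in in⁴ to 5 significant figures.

Treat the section as a set of non-overlapping primitives; coordinates are from the bounding-box lower-left.
Vertical leg: 0.25 × 2.6, A = 0.65 in², x = 0.125 in, Ī = 0.003385417 in⁴.
Horizontal leg (remainder): 2.95 × 0.25, A = 0.7375 in², x = 1.725 in, Ī = 0.5348411 in⁴.
Centroid: x̄ = ΣA·x / ΣA = 0.9754505 in.
Transfer each piece to the centroidal y-axis using Ī + A·d² with d = x − 0.9754505:
  vertical leg: d = -0.8504505 in → contributes +0.4735083 in⁴
  horizontal leg (remainder): d = 0.7495495 in → contributes +0.9491867 in⁴
Total I = 1.422695 in⁴.

I_y ≈ 1.4227 in⁴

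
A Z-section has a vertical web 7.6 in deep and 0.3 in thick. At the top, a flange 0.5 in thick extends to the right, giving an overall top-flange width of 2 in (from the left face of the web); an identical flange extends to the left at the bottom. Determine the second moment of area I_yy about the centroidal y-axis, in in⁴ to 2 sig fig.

Split into non-overlapping primitives; take the origin at the lower-left of the bounding box.
Web: 0.3 × 7.6, A = 2.28 in², x = 1.85 in, Ī = 0.0171 in⁴.
Top flange (beyond web): 1.7 × 0.5, A = 0.85 in², x = 2.85 in, Ī = 0.2047 in⁴.
Bottom flange (beyond web): 1.7 × 0.5, A = 0.85 in², x = 0.85 in, Ī = 0.2047 in⁴.
Centroid: x̄ = ΣA·x / ΣA = 1.85 in.
Transfer each piece to the centroidal y-axis using Ī + A·d² with d = x − 1.85:
  web: d = 0 in → contributes +0.0171 in⁴
  top flange (beyond web): d = 1 in → contributes +1.055 in⁴
  bottom flange (beyond web): d = -1 in → contributes +1.055 in⁴
Total I = 2.127 in⁴.

I_yy ≈ 2.1 in⁴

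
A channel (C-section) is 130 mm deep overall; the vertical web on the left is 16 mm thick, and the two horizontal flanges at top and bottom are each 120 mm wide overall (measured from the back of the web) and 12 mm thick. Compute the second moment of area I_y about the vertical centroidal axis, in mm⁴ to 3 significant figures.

Treat the section as a set of non-overlapping primitives; coordinates are from the bounding-box lower-left.
Web: 16 × 130, A = 2 080 mm², x = 8 mm, Ī = 44 373 mm⁴.
Top flange (beyond web): 104 × 12, A = 1 248 mm², x = 68 mm, Ī = 1 124 864 mm⁴.
Bottom flange (beyond web): 104 × 12, A = 1 248 mm², x = 68 mm, Ī = 1 124 864 mm⁴.
Centroid: x̄ = ΣA·x / ΣA = 40.727 mm.
Transfer each piece to the vertical centroidal axis using Ī + A·d² with d = x − 40.727:
  web: d = -32.727 mm → contributes +2 272 208 mm⁴
  top flange (beyond web): d = 27.273 mm → contributes +2 053 128 mm⁴
  bottom flange (beyond web): d = 27.273 mm → contributes +2 053 128 mm⁴
Total I = 6 378 465 mm⁴.

I_y ≈ 6.38 × 10⁶ mm⁴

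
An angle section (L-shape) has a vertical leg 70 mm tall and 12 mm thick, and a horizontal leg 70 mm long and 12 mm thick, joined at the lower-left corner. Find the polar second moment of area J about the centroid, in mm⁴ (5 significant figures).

Treat the section as a set of non-overlapping primitives; coordinates are from the bounding-box lower-left.
Vertical leg: 12 × 70, A = 840 mm², y = 35 mm, Ī = 343 000 mm⁴.
Horizontal leg (remainder): 58 × 12, A = 696 mm², y = 6 mm, Ī = 8 352 mm⁴.
Centroid: ȳ = ΣA·y / ΣA = 21.85938 mm.
Transfer each piece to the centroidal x-axis using Ī + A·d² with d = y − 21.85938:
  vertical leg: d = 13.14063 mm → contributes +488047.9 mm⁴
  horizontal leg (remainder): d = -15.85938 mm → contributes +183409.8 mm⁴
Total I = 671457.6 mm⁴.
For the y-axis: x̄ = 21.85938 mm.
Repeating about the centroidal y-axis gives I_y = 671457.6 mm⁴.
Polar second moment: J = I_x + I_y = 1 342 915 mm⁴.

J ≈ 1.3429 × 10⁶ mm⁴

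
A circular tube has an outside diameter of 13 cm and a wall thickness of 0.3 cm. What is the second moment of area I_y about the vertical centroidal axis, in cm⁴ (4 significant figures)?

I_y ≈ 241.5 cm⁴

Treat the section as a set of non-overlapping primitives; coordinates are from the bounding-box lower-left.
Outer circle: ⌀13, A = 132.732 cm², x = 6.5 cm, Ī = 1401.98 cm⁴.
Bore (subtracted): ⌀12.4, A = 120.763 cm², x = 6.5 cm, Ī = 1160.53 cm⁴.
By symmetry the centroid is at mid-width, x̄ = 6.5 cm.
All pieces are centred on the vertical centroidal axis, so I = ΣĪ (holes subtracted) = 241.454 cm⁴.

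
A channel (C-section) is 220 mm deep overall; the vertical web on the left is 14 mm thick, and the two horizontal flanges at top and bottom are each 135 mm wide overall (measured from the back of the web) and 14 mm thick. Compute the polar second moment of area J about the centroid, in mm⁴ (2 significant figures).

J ≈ 6.0 × 10⁷ mm⁴

Break the section into simple shapes (no overlaps), measuring from the bottom-left corner of the bounding box.
Web: 14 × 220, A = 3 080 mm², y = 110 mm, Ī = 12 422 667 mm⁴.
Top flange (beyond web): 121 × 14, A = 1 694 mm², y = 213 mm, Ī = 27 669 mm⁴.
Bottom flange (beyond web): 121 × 14, A = 1 694 mm², y = 7 mm, Ī = 27 669 mm⁴.
By symmetry the centroid is at mid-height, ȳ = 110 mm.
Transfer each piece to the centroidal x-axis using Ī + A·d² with d = y − 110:
  web: d = 0 mm → contributes +12 422 667 mm⁴
  top flange (beyond web): d = 103 mm → contributes +17 999 315 mm⁴
  bottom flange (beyond web): d = -103 mm → contributes +17 999 315 mm⁴
Total I = 48 421 296 mm⁴.
For the y-axis: x̄ = 42.36 mm.
Repeating about the centroidal y-axis gives I_y = 11 534 699 mm⁴.
Polar second moment: J = I_x + I_y = 59 955 995 mm⁴.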